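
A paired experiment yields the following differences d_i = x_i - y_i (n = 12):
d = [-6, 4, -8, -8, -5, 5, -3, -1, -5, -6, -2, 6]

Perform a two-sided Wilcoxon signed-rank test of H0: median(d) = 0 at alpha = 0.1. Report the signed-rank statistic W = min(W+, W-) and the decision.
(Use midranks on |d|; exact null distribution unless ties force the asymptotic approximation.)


Step 1: Drop any zero differences (none here) and take |d_i|.
|d| = [6, 4, 8, 8, 5, 5, 3, 1, 5, 6, 2, 6]
Step 2: Midrank |d_i| (ties get averaged ranks).
ranks: |6|->9, |4|->4, |8|->11.5, |8|->11.5, |5|->6, |5|->6, |3|->3, |1|->1, |5|->6, |6|->9, |2|->2, |6|->9
Step 3: Attach original signs; sum ranks with positive sign and with negative sign.
W+ = 4 + 6 + 9 = 19
W- = 9 + 11.5 + 11.5 + 6 + 3 + 1 + 6 + 9 + 2 = 59
(Check: W+ + W- = 78 should equal n(n+1)/2 = 78.)
Step 4: Test statistic W = min(W+, W-) = 19.
Step 5: Ties in |d|, so use the tie-corrected normal approximation.
        E[W] = n(n+1)/4 = 12*13/4 = 39.
        Tie groups: |d|=5 (t=3), |d|=6 (t=3), |d|=8 (t=2); sum(t^3 - t) = 54.
        Var[W] = n(n+1)(2n+1)/24 - sum(t^3-t)/48 = 3900/24 - 54/48 = 161.375.
        z = (W - E[W]) / sqrt(Var[W]) = (19 - 39) / 12.7033 = -1.5744.
        Two-sided p = 2*Phi(z) = 0.115398.
Step 6: alpha = 0.1. fail to reject H0.

W+ = 19, W- = 59, W = min = 19, p = 0.115398, fail to reject H0.


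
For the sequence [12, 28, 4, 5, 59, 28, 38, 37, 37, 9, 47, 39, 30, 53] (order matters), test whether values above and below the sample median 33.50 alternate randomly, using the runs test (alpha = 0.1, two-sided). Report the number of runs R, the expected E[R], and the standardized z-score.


Step 1: Compute median = 33.50; label A = above, B = below.
Labels in order: BBBBABAAABAABA  (n_A = 7, n_B = 7)
Step 2: Count runs R = 8.
Step 3: Under H0 (random ordering), E[R] = 2*n_A*n_B/(n_A+n_B) + 1 = 2*7*7/14 + 1 = 8.0000.
        Var[R] = 2*n_A*n_B*(2*n_A*n_B - n_A - n_B) / ((n_A+n_B)^2 * (n_A+n_B-1)) = 8232/2548 = 3.2308.
        SD[R] = 1.7974.
Step 4: R = E[R], so z = 0 with no continuity correction.
Step 5: Two-sided p-value via normal approximation = 2*(1 - Phi(|z|)) = 1.000000.
Step 6: alpha = 0.1. fail to reject H0.

R = 8, z = 0.0000, p = 1.000000, fail to reject H0.


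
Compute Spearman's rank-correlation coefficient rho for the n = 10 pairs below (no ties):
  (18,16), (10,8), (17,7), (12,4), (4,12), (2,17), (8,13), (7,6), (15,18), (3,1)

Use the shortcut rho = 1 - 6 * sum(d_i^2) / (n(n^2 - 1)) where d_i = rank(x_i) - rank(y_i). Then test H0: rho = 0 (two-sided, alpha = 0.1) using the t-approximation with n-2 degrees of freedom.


Step 1: Rank x and y separately (midranks; no ties here).
rank(x): 18->10, 10->6, 17->9, 12->7, 4->3, 2->1, 8->5, 7->4, 15->8, 3->2
rank(y): 16->8, 8->5, 7->4, 4->2, 12->6, 17->9, 13->7, 6->3, 18->10, 1->1
Step 2: d_i = R_x(i) - R_y(i); compute d_i^2.
  (10-8)^2=4, (6-5)^2=1, (9-4)^2=25, (7-2)^2=25, (3-6)^2=9, (1-9)^2=64, (5-7)^2=4, (4-3)^2=1, (8-10)^2=4, (2-1)^2=1
sum(d^2) = 138.
Step 3: rho = 1 - 6*138 / (10*(10^2 - 1)) = 1 - 828/990 = 0.163636.
Step 4: Under H0, t = rho * sqrt((n-2)/(1-rho^2)) = 0.4692 ~ t(8).
Step 5: Two-sided p-value from the t-distribution with 8 df = 0.651477.
Step 6: alpha = 0.1. fail to reject H0.

rho = 0.1636, p = 0.651477, fail to reject H0 at alpha = 0.1.


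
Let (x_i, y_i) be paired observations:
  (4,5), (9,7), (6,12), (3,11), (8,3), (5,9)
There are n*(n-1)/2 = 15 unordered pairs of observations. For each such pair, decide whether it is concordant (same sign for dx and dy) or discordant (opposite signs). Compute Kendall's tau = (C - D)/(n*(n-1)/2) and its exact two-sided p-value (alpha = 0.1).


Step 1: Enumerate the 15 unordered pairs (i,j) with i<j and classify each by sign(x_j-x_i) * sign(y_j-y_i).
  (1,2):dx=+5,dy=+2->C; (1,3):dx=+2,dy=+7->C; (1,4):dx=-1,dy=+6->D; (1,5):dx=+4,dy=-2->D
  (1,6):dx=+1,dy=+4->C; (2,3):dx=-3,dy=+5->D; (2,4):dx=-6,dy=+4->D; (2,5):dx=-1,dy=-4->C
  (2,6):dx=-4,dy=+2->D; (3,4):dx=-3,dy=-1->C; (3,5):dx=+2,dy=-9->D; (3,6):dx=-1,dy=-3->C
  (4,5):dx=+5,dy=-8->D; (4,6):dx=+2,dy=-2->D; (5,6):dx=-3,dy=+6->D
Step 2: C = 6, D = 9, total pairs = 15.
Step 3: tau = (C - D)/(n(n-1)/2) = (6 - 9)/15 = -0.200000.
Step 4: Exact two-sided p-value (enumerate n! = 720 permutations of y under H0): p = 0.719444.
Step 5: alpha = 0.1. fail to reject H0.

tau_b = -0.2000 (C=6, D=9), p = 0.719444, fail to reject H0.


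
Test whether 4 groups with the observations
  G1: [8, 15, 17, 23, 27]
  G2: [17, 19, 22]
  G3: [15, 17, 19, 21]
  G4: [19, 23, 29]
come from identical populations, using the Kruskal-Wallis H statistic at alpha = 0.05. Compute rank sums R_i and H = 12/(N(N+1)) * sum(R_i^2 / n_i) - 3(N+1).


Step 1: Combine all N = 15 observations and assign midranks.
sorted (value, group, rank): (8,G1,1), (15,G1,2.5), (15,G3,2.5), (17,G1,5), (17,G2,5), (17,G3,5), (19,G2,8), (19,G3,8), (19,G4,8), (21,G3,10), (22,G2,11), (23,G1,12.5), (23,G4,12.5), (27,G1,14), (29,G4,15)
Step 2: Sum ranks within each group.
R_1 = 35 (n_1 = 5)
R_2 = 24 (n_2 = 3)
R_3 = 25.5 (n_3 = 4)
R_4 = 35.5 (n_4 = 3)
Step 3: H = 12/(N(N+1)) * sum(R_i^2/n_i) - 3(N+1)
     = 12/(15*16) * (35^2/5 + 24^2/3 + 25.5^2/4 + 35.5^2/3) - 3*16
     = 0.050000 * 1019.65 - 48
     = 2.982292.
Step 4: Ties present; correction factor C = 1 - 60/(15^3 - 15) = 0.982143. Corrected H = 2.982292 / 0.982143 = 3.036515.
Step 5: Under H0, H ~ chi^2(3); p-value = 0.386029.
Step 6: alpha = 0.05. fail to reject H0.

H = 3.0365, df = 3, p = 0.386029, fail to reject H0.


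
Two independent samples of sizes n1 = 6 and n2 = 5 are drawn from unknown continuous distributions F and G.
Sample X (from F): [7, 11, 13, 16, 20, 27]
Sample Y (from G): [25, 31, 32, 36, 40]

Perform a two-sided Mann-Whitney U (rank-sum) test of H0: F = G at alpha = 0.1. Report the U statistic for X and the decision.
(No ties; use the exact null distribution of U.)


Step 1: Combine and sort all 11 observations; assign midranks.
sorted (value, group): (7,X), (11,X), (13,X), (16,X), (20,X), (25,Y), (27,X), (31,Y), (32,Y), (36,Y), (40,Y)
ranks: 7->1, 11->2, 13->3, 16->4, 20->5, 25->6, 27->7, 31->8, 32->9, 36->10, 40->11
Step 2: Rank sum for X: R1 = 1 + 2 + 3 + 4 + 5 + 7 = 22.
Step 3: U_X = R1 - n1(n1+1)/2 = 22 - 6*7/2 = 22 - 21 = 1.
       U_Y = n1*n2 - U_X = 30 - 1 = 29.
Step 4: No ties, so the exact null distribution of U (based on enumerating the C(11,6) = 462 equally likely rank assignments) gives the two-sided p-value.
Step 5: p-value = 0.008658; compare to alpha = 0.1. reject H0.

U_X = 1, p = 0.008658, reject H0 at alpha = 0.1.


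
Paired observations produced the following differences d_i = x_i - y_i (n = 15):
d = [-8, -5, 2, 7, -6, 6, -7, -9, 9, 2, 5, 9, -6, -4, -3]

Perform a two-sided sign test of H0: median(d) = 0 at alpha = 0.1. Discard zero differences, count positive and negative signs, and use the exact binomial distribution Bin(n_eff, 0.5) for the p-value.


Step 1: Discard zero differences. Original n = 15; n_eff = number of nonzero differences = 15.
Nonzero differences (with sign): -8, -5, +2, +7, -6, +6, -7, -9, +9, +2, +5, +9, -6, -4, -3
Step 2: Count signs: positive = 7, negative = 8.
Step 3: Under H0: P(positive) = 0.5, so the number of positives S ~ Bin(15, 0.5).
Step 4: Two-sided exact p-value = sum of Bin(15,0.5) probabilities at or below the observed probability = 1.000000.
Step 5: alpha = 0.1. fail to reject H0.

n_eff = 15, pos = 7, neg = 8, p = 1.000000, fail to reject H0.


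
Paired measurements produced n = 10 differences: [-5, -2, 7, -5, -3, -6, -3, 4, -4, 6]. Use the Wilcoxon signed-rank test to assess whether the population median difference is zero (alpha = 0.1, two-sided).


Step 1: Drop any zero differences (none here) and take |d_i|.
|d| = [5, 2, 7, 5, 3, 6, 3, 4, 4, 6]
Step 2: Midrank |d_i| (ties get averaged ranks).
ranks: |5|->6.5, |2|->1, |7|->10, |5|->6.5, |3|->2.5, |6|->8.5, |3|->2.5, |4|->4.5, |4|->4.5, |6|->8.5
Step 3: Attach original signs; sum ranks with positive sign and with negative sign.
W+ = 10 + 4.5 + 8.5 = 23
W- = 6.5 + 1 + 6.5 + 2.5 + 8.5 + 2.5 + 4.5 = 32
(Check: W+ + W- = 55 should equal n(n+1)/2 = 55.)
Step 4: Test statistic W = min(W+, W-) = 23.
Step 5: Ties in |d|, so use the tie-corrected normal approximation.
        E[W] = n(n+1)/4 = 10*11/4 = 27.5.
        Tie groups: |d|=3 (t=2), |d|=4 (t=2), |d|=5 (t=2), |d|=6 (t=2); sum(t^3 - t) = 24.
        Var[W] = n(n+1)(2n+1)/24 - sum(t^3-t)/48 = 2310/24 - 24/48 = 95.75.
        z = (W - E[W]) / sqrt(Var[W]) = (23 - 27.5) / 9.7852 = -0.4599.
        Two-sided p = 2*Phi(z) = 0.645603.
Step 6: alpha = 0.1. fail to reject H0.

W+ = 23, W- = 32, W = min = 23, p = 0.645603, fail to reject H0.


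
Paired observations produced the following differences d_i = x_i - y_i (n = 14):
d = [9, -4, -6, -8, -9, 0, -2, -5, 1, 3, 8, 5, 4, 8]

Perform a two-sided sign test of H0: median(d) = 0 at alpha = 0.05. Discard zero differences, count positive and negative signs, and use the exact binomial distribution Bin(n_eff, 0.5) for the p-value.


Step 1: Discard zero differences. Original n = 14; n_eff = number of nonzero differences = 13.
Nonzero differences (with sign): +9, -4, -6, -8, -9, -2, -5, +1, +3, +8, +5, +4, +8
Step 2: Count signs: positive = 7, negative = 6.
Step 3: Under H0: P(positive) = 0.5, so the number of positives S ~ Bin(13, 0.5).
Step 4: Two-sided exact p-value = sum of Bin(13,0.5) probabilities at or below the observed probability = 1.000000.
Step 5: alpha = 0.05. fail to reject H0.

n_eff = 13, pos = 7, neg = 6, p = 1.000000, fail to reject H0.


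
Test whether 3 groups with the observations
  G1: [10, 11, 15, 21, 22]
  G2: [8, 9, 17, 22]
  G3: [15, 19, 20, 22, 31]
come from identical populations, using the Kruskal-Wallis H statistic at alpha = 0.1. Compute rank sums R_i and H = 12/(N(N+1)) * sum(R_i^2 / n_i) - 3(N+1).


Step 1: Combine all N = 14 observations and assign midranks.
sorted (value, group, rank): (8,G2,1), (9,G2,2), (10,G1,3), (11,G1,4), (15,G1,5.5), (15,G3,5.5), (17,G2,7), (19,G3,8), (20,G3,9), (21,G1,10), (22,G1,12), (22,G2,12), (22,G3,12), (31,G3,14)
Step 2: Sum ranks within each group.
R_1 = 34.5 (n_1 = 5)
R_2 = 22 (n_2 = 4)
R_3 = 48.5 (n_3 = 5)
Step 3: H = 12/(N(N+1)) * sum(R_i^2/n_i) - 3(N+1)
     = 12/(14*15) * (34.5^2/5 + 22^2/4 + 48.5^2/5) - 3*15
     = 0.057143 * 829.5 - 45
     = 2.400000.
Step 4: Ties present; correction factor C = 1 - 30/(14^3 - 14) = 0.989011. Corrected H = 2.400000 / 0.989011 = 2.426667.
Step 5: Under H0, H ~ chi^2(2); p-value = 0.297205.
Step 6: alpha = 0.1. fail to reject H0.

H = 2.4267, df = 2, p = 0.297205, fail to reject H0.


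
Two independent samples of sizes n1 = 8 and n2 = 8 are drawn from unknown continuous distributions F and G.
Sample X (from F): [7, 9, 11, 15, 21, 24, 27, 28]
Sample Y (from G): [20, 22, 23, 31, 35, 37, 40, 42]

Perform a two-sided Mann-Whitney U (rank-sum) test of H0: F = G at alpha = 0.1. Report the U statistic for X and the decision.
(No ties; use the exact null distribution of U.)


Step 1: Combine and sort all 16 observations; assign midranks.
sorted (value, group): (7,X), (9,X), (11,X), (15,X), (20,Y), (21,X), (22,Y), (23,Y), (24,X), (27,X), (28,X), (31,Y), (35,Y), (37,Y), (40,Y), (42,Y)
ranks: 7->1, 9->2, 11->3, 15->4, 20->5, 21->6, 22->7, 23->8, 24->9, 27->10, 28->11, 31->12, 35->13, 37->14, 40->15, 42->16
Step 2: Rank sum for X: R1 = 1 + 2 + 3 + 4 + 6 + 9 + 10 + 11 = 46.
Step 3: U_X = R1 - n1(n1+1)/2 = 46 - 8*9/2 = 46 - 36 = 10.
       U_Y = n1*n2 - U_X = 64 - 10 = 54.
Step 4: No ties, so the exact null distribution of U (based on enumerating the C(16,8) = 12870 equally likely rank assignments) gives the two-sided p-value.
Step 5: p-value = 0.020668; compare to alpha = 0.1. reject H0.

U_X = 10, p = 0.020668, reject H0 at alpha = 0.1.


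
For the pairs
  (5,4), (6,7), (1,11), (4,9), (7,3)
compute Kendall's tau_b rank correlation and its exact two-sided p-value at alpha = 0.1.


Step 1: Enumerate the 10 unordered pairs (i,j) with i<j and classify each by sign(x_j-x_i) * sign(y_j-y_i).
  (1,2):dx=+1,dy=+3->C; (1,3):dx=-4,dy=+7->D; (1,4):dx=-1,dy=+5->D; (1,5):dx=+2,dy=-1->D
  (2,3):dx=-5,dy=+4->D; (2,4):dx=-2,dy=+2->D; (2,5):dx=+1,dy=-4->D; (3,4):dx=+3,dy=-2->D
  (3,5):dx=+6,dy=-8->D; (4,5):dx=+3,dy=-6->D
Step 2: C = 1, D = 9, total pairs = 10.
Step 3: tau = (C - D)/(n(n-1)/2) = (1 - 9)/10 = -0.800000.
Step 4: Exact two-sided p-value (enumerate n! = 120 permutations of y under H0): p = 0.083333.
Step 5: alpha = 0.1. reject H0.

tau_b = -0.8000 (C=1, D=9), p = 0.083333, reject H0.


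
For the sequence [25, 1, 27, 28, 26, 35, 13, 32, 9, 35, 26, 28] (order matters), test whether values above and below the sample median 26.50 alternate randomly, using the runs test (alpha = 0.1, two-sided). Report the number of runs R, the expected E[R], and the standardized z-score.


Step 1: Compute median = 26.50; label A = above, B = below.
Labels in order: BBAABABABABA  (n_A = 6, n_B = 6)
Step 2: Count runs R = 10.
Step 3: Under H0 (random ordering), E[R] = 2*n_A*n_B/(n_A+n_B) + 1 = 2*6*6/12 + 1 = 7.0000.
        Var[R] = 2*n_A*n_B*(2*n_A*n_B - n_A - n_B) / ((n_A+n_B)^2 * (n_A+n_B-1)) = 4320/1584 = 2.7273.
        SD[R] = 1.6514.
Step 4: Continuity-corrected z = (R - 0.5 - E[R]) / SD[R] = (10 - 0.5 - 7.0000) / 1.6514 = 1.5138.
Step 5: Two-sided p-value via normal approximation = 2*(1 - Phi(|z|)) = 0.130070.
Step 6: alpha = 0.1. fail to reject H0.

R = 10, z = 1.5138, p = 0.130070, fail to reject H0.


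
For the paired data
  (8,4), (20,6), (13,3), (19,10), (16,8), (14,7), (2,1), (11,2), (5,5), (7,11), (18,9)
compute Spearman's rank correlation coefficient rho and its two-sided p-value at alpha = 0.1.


Step 1: Rank x and y separately (midranks; no ties here).
rank(x): 8->4, 20->11, 13->6, 19->10, 16->8, 14->7, 2->1, 11->5, 5->2, 7->3, 18->9
rank(y): 4->4, 6->6, 3->3, 10->10, 8->8, 7->7, 1->1, 2->2, 5->5, 11->11, 9->9
Step 2: d_i = R_x(i) - R_y(i); compute d_i^2.
  (4-4)^2=0, (11-6)^2=25, (6-3)^2=9, (10-10)^2=0, (8-8)^2=0, (7-7)^2=0, (1-1)^2=0, (5-2)^2=9, (2-5)^2=9, (3-11)^2=64, (9-9)^2=0
sum(d^2) = 116.
Step 3: rho = 1 - 6*116 / (11*(11^2 - 1)) = 1 - 696/1320 = 0.472727.
Step 4: Under H0, t = rho * sqrt((n-2)/(1-rho^2)) = 1.6094 ~ t(9).
Step 5: Two-sided p-value from the t-distribution with 9 df = 0.141999.
Step 6: alpha = 0.1. fail to reject H0.

rho = 0.4727, p = 0.141999, fail to reject H0 at alpha = 0.1.


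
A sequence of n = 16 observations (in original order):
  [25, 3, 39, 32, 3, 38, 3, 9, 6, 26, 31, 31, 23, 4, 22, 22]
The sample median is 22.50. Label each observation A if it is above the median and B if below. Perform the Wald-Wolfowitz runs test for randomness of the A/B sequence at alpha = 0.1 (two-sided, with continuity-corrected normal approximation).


Step 1: Compute median = 22.50; label A = above, B = below.
Labels in order: ABAABABBBAAAABBB  (n_A = 8, n_B = 8)
Step 2: Count runs R = 8.
Step 3: Under H0 (random ordering), E[R] = 2*n_A*n_B/(n_A+n_B) + 1 = 2*8*8/16 + 1 = 9.0000.
        Var[R] = 2*n_A*n_B*(2*n_A*n_B - n_A - n_B) / ((n_A+n_B)^2 * (n_A+n_B-1)) = 14336/3840 = 3.7333.
        SD[R] = 1.9322.
Step 4: Continuity-corrected z = (R + 0.5 - E[R]) / SD[R] = (8 + 0.5 - 9.0000) / 1.9322 = -0.2588.
Step 5: Two-sided p-value via normal approximation = 2*(1 - Phi(|z|)) = 0.795809.
Step 6: alpha = 0.1. fail to reject H0.

R = 8, z = -0.2588, p = 0.795809, fail to reject H0.


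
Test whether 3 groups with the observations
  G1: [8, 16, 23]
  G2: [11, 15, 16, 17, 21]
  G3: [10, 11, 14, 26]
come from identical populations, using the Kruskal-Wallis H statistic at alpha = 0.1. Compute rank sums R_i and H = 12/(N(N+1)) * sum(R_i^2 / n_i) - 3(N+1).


Step 1: Combine all N = 12 observations and assign midranks.
sorted (value, group, rank): (8,G1,1), (10,G3,2), (11,G2,3.5), (11,G3,3.5), (14,G3,5), (15,G2,6), (16,G1,7.5), (16,G2,7.5), (17,G2,9), (21,G2,10), (23,G1,11), (26,G3,12)
Step 2: Sum ranks within each group.
R_1 = 19.5 (n_1 = 3)
R_2 = 36 (n_2 = 5)
R_3 = 22.5 (n_3 = 4)
Step 3: H = 12/(N(N+1)) * sum(R_i^2/n_i) - 3(N+1)
     = 12/(12*13) * (19.5^2/3 + 36^2/5 + 22.5^2/4) - 3*13
     = 0.076923 * 512.513 - 39
     = 0.424038.
Step 4: Ties present; correction factor C = 1 - 12/(12^3 - 12) = 0.993007. Corrected H = 0.424038 / 0.993007 = 0.427025.
Step 5: Under H0, H ~ chi^2(2); p-value = 0.807742.
Step 6: alpha = 0.1. fail to reject H0.

H = 0.4270, df = 2, p = 0.807742, fail to reject H0.


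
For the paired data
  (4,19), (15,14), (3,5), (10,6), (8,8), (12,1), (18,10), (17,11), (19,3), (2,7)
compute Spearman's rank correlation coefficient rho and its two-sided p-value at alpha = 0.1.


Step 1: Rank x and y separately (midranks; no ties here).
rank(x): 4->3, 15->7, 3->2, 10->5, 8->4, 12->6, 18->9, 17->8, 19->10, 2->1
rank(y): 19->10, 14->9, 5->3, 6->4, 8->6, 1->1, 10->7, 11->8, 3->2, 7->5
Step 2: d_i = R_x(i) - R_y(i); compute d_i^2.
  (3-10)^2=49, (7-9)^2=4, (2-3)^2=1, (5-4)^2=1, (4-6)^2=4, (6-1)^2=25, (9-7)^2=4, (8-8)^2=0, (10-2)^2=64, (1-5)^2=16
sum(d^2) = 168.
Step 3: rho = 1 - 6*168 / (10*(10^2 - 1)) = 1 - 1008/990 = -0.018182.
Step 4: Under H0, t = rho * sqrt((n-2)/(1-rho^2)) = -0.0514 ~ t(8).
Step 5: Two-sided p-value from the t-distribution with 8 df = 0.960240.
Step 6: alpha = 0.1. fail to reject H0.

rho = -0.0182, p = 0.960240, fail to reject H0 at alpha = 0.1.


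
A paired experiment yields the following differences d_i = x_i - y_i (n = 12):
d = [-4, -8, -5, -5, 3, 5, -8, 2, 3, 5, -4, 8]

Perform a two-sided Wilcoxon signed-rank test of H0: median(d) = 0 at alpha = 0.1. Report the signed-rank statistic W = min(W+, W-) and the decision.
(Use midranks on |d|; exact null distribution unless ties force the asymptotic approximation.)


Step 1: Drop any zero differences (none here) and take |d_i|.
|d| = [4, 8, 5, 5, 3, 5, 8, 2, 3, 5, 4, 8]
Step 2: Midrank |d_i| (ties get averaged ranks).
ranks: |4|->4.5, |8|->11, |5|->7.5, |5|->7.5, |3|->2.5, |5|->7.5, |8|->11, |2|->1, |3|->2.5, |5|->7.5, |4|->4.5, |8|->11
Step 3: Attach original signs; sum ranks with positive sign and with negative sign.
W+ = 2.5 + 7.5 + 1 + 2.5 + 7.5 + 11 = 32
W- = 4.5 + 11 + 7.5 + 7.5 + 11 + 4.5 = 46
(Check: W+ + W- = 78 should equal n(n+1)/2 = 78.)
Step 4: Test statistic W = min(W+, W-) = 32.
Step 5: Ties in |d|, so use the tie-corrected normal approximation.
        E[W] = n(n+1)/4 = 12*13/4 = 39.
        Tie groups: |d|=3 (t=2), |d|=4 (t=2), |d|=5 (t=4), |d|=8 (t=3); sum(t^3 - t) = 96.
        Var[W] = n(n+1)(2n+1)/24 - sum(t^3-t)/48 = 3900/24 - 96/48 = 160.5.
        z = (W - E[W]) / sqrt(Var[W]) = (32 - 39) / 12.6689 = -0.5525.
        Two-sided p = 2*Phi(z) = 0.580581.
Step 6: alpha = 0.1. fail to reject H0.

W+ = 32, W- = 46, W = min = 32, p = 0.580581, fail to reject H0.


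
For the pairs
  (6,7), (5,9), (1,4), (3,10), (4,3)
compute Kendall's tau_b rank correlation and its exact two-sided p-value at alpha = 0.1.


Step 1: Enumerate the 10 unordered pairs (i,j) with i<j and classify each by sign(x_j-x_i) * sign(y_j-y_i).
  (1,2):dx=-1,dy=+2->D; (1,3):dx=-5,dy=-3->C; (1,4):dx=-3,dy=+3->D; (1,5):dx=-2,dy=-4->C
  (2,3):dx=-4,dy=-5->C; (2,4):dx=-2,dy=+1->D; (2,5):dx=-1,dy=-6->C; (3,4):dx=+2,dy=+6->C
  (3,5):dx=+3,dy=-1->D; (4,5):dx=+1,dy=-7->D
Step 2: C = 5, D = 5, total pairs = 10.
Step 3: tau = (C - D)/(n(n-1)/2) = (5 - 5)/10 = 0.000000.
Step 4: Exact two-sided p-value (enumerate n! = 120 permutations of y under H0): p = 1.000000.
Step 5: alpha = 0.1. fail to reject H0.

tau_b = 0.0000 (C=5, D=5), p = 1.000000, fail to reject H0.


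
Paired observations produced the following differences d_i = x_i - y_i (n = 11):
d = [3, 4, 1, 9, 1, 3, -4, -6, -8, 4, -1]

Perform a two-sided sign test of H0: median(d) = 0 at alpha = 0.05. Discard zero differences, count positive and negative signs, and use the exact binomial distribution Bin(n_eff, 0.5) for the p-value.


Step 1: Discard zero differences. Original n = 11; n_eff = number of nonzero differences = 11.
Nonzero differences (with sign): +3, +4, +1, +9, +1, +3, -4, -6, -8, +4, -1
Step 2: Count signs: positive = 7, negative = 4.
Step 3: Under H0: P(positive) = 0.5, so the number of positives S ~ Bin(11, 0.5).
Step 4: Two-sided exact p-value = sum of Bin(11,0.5) probabilities at or below the observed probability = 0.548828.
Step 5: alpha = 0.05. fail to reject H0.

n_eff = 11, pos = 7, neg = 4, p = 0.548828, fail to reject H0.


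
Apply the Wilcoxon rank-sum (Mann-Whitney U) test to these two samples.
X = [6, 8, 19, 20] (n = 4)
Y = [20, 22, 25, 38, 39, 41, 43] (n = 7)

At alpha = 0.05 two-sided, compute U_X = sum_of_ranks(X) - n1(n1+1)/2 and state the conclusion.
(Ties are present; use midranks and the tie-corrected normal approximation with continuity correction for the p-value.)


Step 1: Combine and sort all 11 observations; assign midranks.
sorted (value, group): (6,X), (8,X), (19,X), (20,X), (20,Y), (22,Y), (25,Y), (38,Y), (39,Y), (41,Y), (43,Y)
ranks: 6->1, 8->2, 19->3, 20->4.5, 20->4.5, 22->6, 25->7, 38->8, 39->9, 41->10, 43->11
Step 2: Rank sum for X: R1 = 1 + 2 + 3 + 4.5 = 10.5.
Step 3: U_X = R1 - n1(n1+1)/2 = 10.5 - 4*5/2 = 10.5 - 10 = 0.5.
       U_Y = n1*n2 - U_X = 28 - 0.5 = 27.5.
Step 4: Ties are present, so use the tie-corrected normal approximation (with continuity correction) for the p-value.
Step 5: p-value = 0.013802; compare to alpha = 0.05. reject H0.

U_X = 0.5, p = 0.013802, reject H0 at alpha = 0.05.


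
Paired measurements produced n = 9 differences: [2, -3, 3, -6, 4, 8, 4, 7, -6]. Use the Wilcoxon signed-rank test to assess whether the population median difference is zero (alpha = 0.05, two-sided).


Step 1: Drop any zero differences (none here) and take |d_i|.
|d| = [2, 3, 3, 6, 4, 8, 4, 7, 6]
Step 2: Midrank |d_i| (ties get averaged ranks).
ranks: |2|->1, |3|->2.5, |3|->2.5, |6|->6.5, |4|->4.5, |8|->9, |4|->4.5, |7|->8, |6|->6.5
Step 3: Attach original signs; sum ranks with positive sign and with negative sign.
W+ = 1 + 2.5 + 4.5 + 9 + 4.5 + 8 = 29.5
W- = 2.5 + 6.5 + 6.5 = 15.5
(Check: W+ + W- = 45 should equal n(n+1)/2 = 45.)
Step 4: Test statistic W = min(W+, W-) = 15.5.
Step 5: Ties in |d|, so use the tie-corrected normal approximation.
        E[W] = n(n+1)/4 = 9*10/4 = 22.5.
        Tie groups: |d|=3 (t=2), |d|=4 (t=2), |d|=6 (t=2); sum(t^3 - t) = 18.
        Var[W] = n(n+1)(2n+1)/24 - sum(t^3-t)/48 = 1710/24 - 18/48 = 70.875.
        z = (W - E[W]) / sqrt(Var[W]) = (15.5 - 22.5) / 8.4187 = -0.8315.
        Two-sided p = 2*Phi(z) = 0.405703.
Step 6: alpha = 0.05. fail to reject H0.

W+ = 29.5, W- = 15.5, W = min = 15.5, p = 0.405703, fail to reject H0.


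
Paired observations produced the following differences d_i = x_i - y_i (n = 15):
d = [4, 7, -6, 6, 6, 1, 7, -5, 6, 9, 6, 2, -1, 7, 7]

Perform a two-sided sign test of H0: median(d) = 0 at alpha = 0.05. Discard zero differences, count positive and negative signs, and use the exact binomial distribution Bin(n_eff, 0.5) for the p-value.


Step 1: Discard zero differences. Original n = 15; n_eff = number of nonzero differences = 15.
Nonzero differences (with sign): +4, +7, -6, +6, +6, +1, +7, -5, +6, +9, +6, +2, -1, +7, +7
Step 2: Count signs: positive = 12, negative = 3.
Step 3: Under H0: P(positive) = 0.5, so the number of positives S ~ Bin(15, 0.5).
Step 4: Two-sided exact p-value = sum of Bin(15,0.5) probabilities at or below the observed probability = 0.035156.
Step 5: alpha = 0.05. reject H0.

n_eff = 15, pos = 12, neg = 3, p = 0.035156, reject H0.


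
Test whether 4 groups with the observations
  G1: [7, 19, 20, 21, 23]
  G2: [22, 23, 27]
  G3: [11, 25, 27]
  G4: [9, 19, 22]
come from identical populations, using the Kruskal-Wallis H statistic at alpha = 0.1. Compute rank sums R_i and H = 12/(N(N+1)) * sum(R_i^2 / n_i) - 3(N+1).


Step 1: Combine all N = 14 observations and assign midranks.
sorted (value, group, rank): (7,G1,1), (9,G4,2), (11,G3,3), (19,G1,4.5), (19,G4,4.5), (20,G1,6), (21,G1,7), (22,G2,8.5), (22,G4,8.5), (23,G1,10.5), (23,G2,10.5), (25,G3,12), (27,G2,13.5), (27,G3,13.5)
Step 2: Sum ranks within each group.
R_1 = 29 (n_1 = 5)
R_2 = 32.5 (n_2 = 3)
R_3 = 28.5 (n_3 = 3)
R_4 = 15 (n_4 = 3)
Step 3: H = 12/(N(N+1)) * sum(R_i^2/n_i) - 3(N+1)
     = 12/(14*15) * (29^2/5 + 32.5^2/3 + 28.5^2/3 + 15^2/3) - 3*15
     = 0.057143 * 866.033 - 45
     = 4.487619.
Step 4: Ties present; correction factor C = 1 - 24/(14^3 - 14) = 0.991209. Corrected H = 4.487619 / 0.991209 = 4.527421.
Step 5: Under H0, H ~ chi^2(3); p-value = 0.209857.
Step 6: alpha = 0.1. fail to reject H0.

H = 4.5274, df = 3, p = 0.209857, fail to reject H0.


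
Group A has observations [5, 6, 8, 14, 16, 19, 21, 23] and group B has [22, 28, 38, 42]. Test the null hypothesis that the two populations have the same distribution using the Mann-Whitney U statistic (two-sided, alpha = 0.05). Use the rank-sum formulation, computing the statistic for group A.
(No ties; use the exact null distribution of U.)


Step 1: Combine and sort all 12 observations; assign midranks.
sorted (value, group): (5,X), (6,X), (8,X), (14,X), (16,X), (19,X), (21,X), (22,Y), (23,X), (28,Y), (38,Y), (42,Y)
ranks: 5->1, 6->2, 8->3, 14->4, 16->5, 19->6, 21->7, 22->8, 23->9, 28->10, 38->11, 42->12
Step 2: Rank sum for X: R1 = 1 + 2 + 3 + 4 + 5 + 6 + 7 + 9 = 37.
Step 3: U_X = R1 - n1(n1+1)/2 = 37 - 8*9/2 = 37 - 36 = 1.
       U_Y = n1*n2 - U_X = 32 - 1 = 31.
Step 4: No ties, so the exact null distribution of U (based on enumerating the C(12,8) = 495 equally likely rank assignments) gives the two-sided p-value.
Step 5: p-value = 0.008081; compare to alpha = 0.05. reject H0.

U_X = 1, p = 0.008081, reject H0 at alpha = 0.05.


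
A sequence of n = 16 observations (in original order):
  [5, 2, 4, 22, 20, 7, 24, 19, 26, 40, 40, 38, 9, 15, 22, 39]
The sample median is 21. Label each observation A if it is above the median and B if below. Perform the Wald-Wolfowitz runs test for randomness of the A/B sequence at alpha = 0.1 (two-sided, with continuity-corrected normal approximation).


Step 1: Compute median = 21; label A = above, B = below.
Labels in order: BBBABBABAAAABBAA  (n_A = 8, n_B = 8)
Step 2: Count runs R = 8.
Step 3: Under H0 (random ordering), E[R] = 2*n_A*n_B/(n_A+n_B) + 1 = 2*8*8/16 + 1 = 9.0000.
        Var[R] = 2*n_A*n_B*(2*n_A*n_B - n_A - n_B) / ((n_A+n_B)^2 * (n_A+n_B-1)) = 14336/3840 = 3.7333.
        SD[R] = 1.9322.
Step 4: Continuity-corrected z = (R + 0.5 - E[R]) / SD[R] = (8 + 0.5 - 9.0000) / 1.9322 = -0.2588.
Step 5: Two-sided p-value via normal approximation = 2*(1 - Phi(|z|)) = 0.795809.
Step 6: alpha = 0.1. fail to reject H0.

R = 8, z = -0.2588, p = 0.795809, fail to reject H0.


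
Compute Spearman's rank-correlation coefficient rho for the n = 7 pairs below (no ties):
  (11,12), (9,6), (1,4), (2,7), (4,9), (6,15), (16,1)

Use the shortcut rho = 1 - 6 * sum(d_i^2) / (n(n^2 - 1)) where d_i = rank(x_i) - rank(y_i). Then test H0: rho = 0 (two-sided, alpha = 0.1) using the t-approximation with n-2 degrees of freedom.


Step 1: Rank x and y separately (midranks; no ties here).
rank(x): 11->6, 9->5, 1->1, 2->2, 4->3, 6->4, 16->7
rank(y): 12->6, 6->3, 4->2, 7->4, 9->5, 15->7, 1->1
Step 2: d_i = R_x(i) - R_y(i); compute d_i^2.
  (6-6)^2=0, (5-3)^2=4, (1-2)^2=1, (2-4)^2=4, (3-5)^2=4, (4-7)^2=9, (7-1)^2=36
sum(d^2) = 58.
Step 3: rho = 1 - 6*58 / (7*(7^2 - 1)) = 1 - 348/336 = -0.035714.
Step 4: Under H0, t = rho * sqrt((n-2)/(1-rho^2)) = -0.0799 ~ t(5).
Step 5: Two-sided p-value from the t-distribution with 5 df = 0.939408.
Step 6: alpha = 0.1. fail to reject H0.

rho = -0.0357, p = 0.939408, fail to reject H0 at alpha = 0.1.


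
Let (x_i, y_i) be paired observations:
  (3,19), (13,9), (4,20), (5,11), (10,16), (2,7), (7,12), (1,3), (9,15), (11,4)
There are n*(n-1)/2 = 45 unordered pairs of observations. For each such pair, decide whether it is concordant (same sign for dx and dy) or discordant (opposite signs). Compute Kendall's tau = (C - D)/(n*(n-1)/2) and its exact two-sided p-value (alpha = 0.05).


Step 1: Enumerate the 45 unordered pairs (i,j) with i<j and classify each by sign(x_j-x_i) * sign(y_j-y_i).
  (1,2):dx=+10,dy=-10->D; (1,3):dx=+1,dy=+1->C; (1,4):dx=+2,dy=-8->D; (1,5):dx=+7,dy=-3->D
  (1,6):dx=-1,dy=-12->C; (1,7):dx=+4,dy=-7->D; (1,8):dx=-2,dy=-16->C; (1,9):dx=+6,dy=-4->D
  (1,10):dx=+8,dy=-15->D; (2,3):dx=-9,dy=+11->D; (2,4):dx=-8,dy=+2->D; (2,5):dx=-3,dy=+7->D
  (2,6):dx=-11,dy=-2->C; (2,7):dx=-6,dy=+3->D; (2,8):dx=-12,dy=-6->C; (2,9):dx=-4,dy=+6->D
  (2,10):dx=-2,dy=-5->C; (3,4):dx=+1,dy=-9->D; (3,5):dx=+6,dy=-4->D; (3,6):dx=-2,dy=-13->C
  (3,7):dx=+3,dy=-8->D; (3,8):dx=-3,dy=-17->C; (3,9):dx=+5,dy=-5->D; (3,10):dx=+7,dy=-16->D
  (4,5):dx=+5,dy=+5->C; (4,6):dx=-3,dy=-4->C; (4,7):dx=+2,dy=+1->C; (4,8):dx=-4,dy=-8->C
  (4,9):dx=+4,dy=+4->C; (4,10):dx=+6,dy=-7->D; (5,6):dx=-8,dy=-9->C; (5,7):dx=-3,dy=-4->C
  (5,8):dx=-9,dy=-13->C; (5,9):dx=-1,dy=-1->C; (5,10):dx=+1,dy=-12->D; (6,7):dx=+5,dy=+5->C
  (6,8):dx=-1,dy=-4->C; (6,9):dx=+7,dy=+8->C; (6,10):dx=+9,dy=-3->D; (7,8):dx=-6,dy=-9->C
  (7,9):dx=+2,dy=+3->C; (7,10):dx=+4,dy=-8->D; (8,9):dx=+8,dy=+12->C; (8,10):dx=+10,dy=+1->C
  (9,10):dx=+2,dy=-11->D
Step 2: C = 24, D = 21, total pairs = 45.
Step 3: tau = (C - D)/(n(n-1)/2) = (24 - 21)/45 = 0.066667.
Step 4: Exact two-sided p-value (enumerate n! = 3628800 permutations of y under H0): p = 0.861801.
Step 5: alpha = 0.05. fail to reject H0.

tau_b = 0.0667 (C=24, D=21), p = 0.861801, fail to reject H0.


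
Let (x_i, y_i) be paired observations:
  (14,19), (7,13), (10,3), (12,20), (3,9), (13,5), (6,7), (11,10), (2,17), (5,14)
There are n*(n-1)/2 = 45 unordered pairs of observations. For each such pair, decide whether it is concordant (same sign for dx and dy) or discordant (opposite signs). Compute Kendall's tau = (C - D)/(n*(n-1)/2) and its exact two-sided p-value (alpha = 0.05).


Step 1: Enumerate the 45 unordered pairs (i,j) with i<j and classify each by sign(x_j-x_i) * sign(y_j-y_i).
  (1,2):dx=-7,dy=-6->C; (1,3):dx=-4,dy=-16->C; (1,4):dx=-2,dy=+1->D; (1,5):dx=-11,dy=-10->C
  (1,6):dx=-1,dy=-14->C; (1,7):dx=-8,dy=-12->C; (1,8):dx=-3,dy=-9->C; (1,9):dx=-12,dy=-2->C
  (1,10):dx=-9,dy=-5->C; (2,3):dx=+3,dy=-10->D; (2,4):dx=+5,dy=+7->C; (2,5):dx=-4,dy=-4->C
  (2,6):dx=+6,dy=-8->D; (2,7):dx=-1,dy=-6->C; (2,8):dx=+4,dy=-3->D; (2,9):dx=-5,dy=+4->D
  (2,10):dx=-2,dy=+1->D; (3,4):dx=+2,dy=+17->C; (3,5):dx=-7,dy=+6->D; (3,6):dx=+3,dy=+2->C
  (3,7):dx=-4,dy=+4->D; (3,8):dx=+1,dy=+7->C; (3,9):dx=-8,dy=+14->D; (3,10):dx=-5,dy=+11->D
  (4,5):dx=-9,dy=-11->C; (4,6):dx=+1,dy=-15->D; (4,7):dx=-6,dy=-13->C; (4,8):dx=-1,dy=-10->C
  (4,9):dx=-10,dy=-3->C; (4,10):dx=-7,dy=-6->C; (5,6):dx=+10,dy=-4->D; (5,7):dx=+3,dy=-2->D
  (5,8):dx=+8,dy=+1->C; (5,9):dx=-1,dy=+8->D; (5,10):dx=+2,dy=+5->C; (6,7):dx=-7,dy=+2->D
  (6,8):dx=-2,dy=+5->D; (6,9):dx=-11,dy=+12->D; (6,10):dx=-8,dy=+9->D; (7,8):dx=+5,dy=+3->C
  (7,9):dx=-4,dy=+10->D; (7,10):dx=-1,dy=+7->D; (8,9):dx=-9,dy=+7->D; (8,10):dx=-6,dy=+4->D
  (9,10):dx=+3,dy=-3->D
Step 2: C = 22, D = 23, total pairs = 45.
Step 3: tau = (C - D)/(n(n-1)/2) = (22 - 23)/45 = -0.022222.
Step 4: Exact two-sided p-value (enumerate n! = 3628800 permutations of y under H0): p = 1.000000.
Step 5: alpha = 0.05. fail to reject H0.

tau_b = -0.0222 (C=22, D=23), p = 1.000000, fail to reject H0.


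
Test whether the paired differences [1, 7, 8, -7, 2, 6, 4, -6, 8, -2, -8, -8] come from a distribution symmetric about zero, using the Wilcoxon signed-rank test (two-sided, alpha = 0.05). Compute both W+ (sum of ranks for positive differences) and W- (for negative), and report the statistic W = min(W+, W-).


Step 1: Drop any zero differences (none here) and take |d_i|.
|d| = [1, 7, 8, 7, 2, 6, 4, 6, 8, 2, 8, 8]
Step 2: Midrank |d_i| (ties get averaged ranks).
ranks: |1|->1, |7|->7.5, |8|->10.5, |7|->7.5, |2|->2.5, |6|->5.5, |4|->4, |6|->5.5, |8|->10.5, |2|->2.5, |8|->10.5, |8|->10.5
Step 3: Attach original signs; sum ranks with positive sign and with negative sign.
W+ = 1 + 7.5 + 10.5 + 2.5 + 5.5 + 4 + 10.5 = 41.5
W- = 7.5 + 5.5 + 2.5 + 10.5 + 10.5 = 36.5
(Check: W+ + W- = 78 should equal n(n+1)/2 = 78.)
Step 4: Test statistic W = min(W+, W-) = 36.5.
Step 5: Ties in |d|, so use the tie-corrected normal approximation.
        E[W] = n(n+1)/4 = 12*13/4 = 39.
        Tie groups: |d|=2 (t=2), |d|=6 (t=2), |d|=7 (t=2), |d|=8 (t=4); sum(t^3 - t) = 78.
        Var[W] = n(n+1)(2n+1)/24 - sum(t^3-t)/48 = 3900/24 - 78/48 = 160.875.
        z = (W - E[W]) / sqrt(Var[W]) = (36.5 - 39) / 12.6837 = -0.1971.
        Two-sided p = 2*Phi(z) = 0.843746.
Step 6: alpha = 0.05. fail to reject H0.

W+ = 41.5, W- = 36.5, W = min = 36.5, p = 0.843746, fail to reject H0.


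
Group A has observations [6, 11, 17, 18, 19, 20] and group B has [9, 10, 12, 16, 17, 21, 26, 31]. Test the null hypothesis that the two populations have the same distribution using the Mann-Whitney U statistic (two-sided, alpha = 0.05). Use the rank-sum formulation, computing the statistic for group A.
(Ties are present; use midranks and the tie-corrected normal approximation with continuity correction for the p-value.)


Step 1: Combine and sort all 14 observations; assign midranks.
sorted (value, group): (6,X), (9,Y), (10,Y), (11,X), (12,Y), (16,Y), (17,X), (17,Y), (18,X), (19,X), (20,X), (21,Y), (26,Y), (31,Y)
ranks: 6->1, 9->2, 10->3, 11->4, 12->5, 16->6, 17->7.5, 17->7.5, 18->9, 19->10, 20->11, 21->12, 26->13, 31->14
Step 2: Rank sum for X: R1 = 1 + 4 + 7.5 + 9 + 10 + 11 = 42.5.
Step 3: U_X = R1 - n1(n1+1)/2 = 42.5 - 6*7/2 = 42.5 - 21 = 21.5.
       U_Y = n1*n2 - U_X = 48 - 21.5 = 26.5.
Step 4: Ties are present, so use the tie-corrected normal approximation (with continuity correction) for the p-value.
Step 5: p-value = 0.796034; compare to alpha = 0.05. fail to reject H0.

U_X = 21.5, p = 0.796034, fail to reject H0 at alpha = 0.05.


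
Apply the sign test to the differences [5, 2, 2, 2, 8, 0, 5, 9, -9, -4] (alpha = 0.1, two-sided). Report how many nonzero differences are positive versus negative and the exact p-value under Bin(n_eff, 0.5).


Step 1: Discard zero differences. Original n = 10; n_eff = number of nonzero differences = 9.
Nonzero differences (with sign): +5, +2, +2, +2, +8, +5, +9, -9, -4
Step 2: Count signs: positive = 7, negative = 2.
Step 3: Under H0: P(positive) = 0.5, so the number of positives S ~ Bin(9, 0.5).
Step 4: Two-sided exact p-value = sum of Bin(9,0.5) probabilities at or below the observed probability = 0.179688.
Step 5: alpha = 0.1. fail to reject H0.

n_eff = 9, pos = 7, neg = 2, p = 0.179688, fail to reject H0.


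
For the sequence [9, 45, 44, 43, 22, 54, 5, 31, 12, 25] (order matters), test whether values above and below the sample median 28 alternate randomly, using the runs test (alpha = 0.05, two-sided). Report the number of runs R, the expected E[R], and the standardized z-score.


Step 1: Compute median = 28; label A = above, B = below.
Labels in order: BAAABABABB  (n_A = 5, n_B = 5)
Step 2: Count runs R = 7.
Step 3: Under H0 (random ordering), E[R] = 2*n_A*n_B/(n_A+n_B) + 1 = 2*5*5/10 + 1 = 6.0000.
        Var[R] = 2*n_A*n_B*(2*n_A*n_B - n_A - n_B) / ((n_A+n_B)^2 * (n_A+n_B-1)) = 2000/900 = 2.2222.
        SD[R] = 1.4907.
Step 4: Continuity-corrected z = (R - 0.5 - E[R]) / SD[R] = (7 - 0.5 - 6.0000) / 1.4907 = 0.3354.
Step 5: Two-sided p-value via normal approximation = 2*(1 - Phi(|z|)) = 0.737316.
Step 6: alpha = 0.05. fail to reject H0.

R = 7, z = 0.3354, p = 0.737316, fail to reject H0.


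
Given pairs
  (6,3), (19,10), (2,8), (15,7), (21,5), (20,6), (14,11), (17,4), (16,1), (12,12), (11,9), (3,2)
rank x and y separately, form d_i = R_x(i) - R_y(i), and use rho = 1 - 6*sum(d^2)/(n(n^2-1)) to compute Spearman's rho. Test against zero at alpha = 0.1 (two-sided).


Step 1: Rank x and y separately (midranks; no ties here).
rank(x): 6->3, 19->10, 2->1, 15->7, 21->12, 20->11, 14->6, 17->9, 16->8, 12->5, 11->4, 3->2
rank(y): 3->3, 10->10, 8->8, 7->7, 5->5, 6->6, 11->11, 4->4, 1->1, 12->12, 9->9, 2->2
Step 2: d_i = R_x(i) - R_y(i); compute d_i^2.
  (3-3)^2=0, (10-10)^2=0, (1-8)^2=49, (7-7)^2=0, (12-5)^2=49, (11-6)^2=25, (6-11)^2=25, (9-4)^2=25, (8-1)^2=49, (5-12)^2=49, (4-9)^2=25, (2-2)^2=0
sum(d^2) = 296.
Step 3: rho = 1 - 6*296 / (12*(12^2 - 1)) = 1 - 1776/1716 = -0.034965.
Step 4: Under H0, t = rho * sqrt((n-2)/(1-rho^2)) = -0.1106 ~ t(10).
Step 5: Two-sided p-value from the t-distribution with 10 df = 0.914093.
Step 6: alpha = 0.1. fail to reject H0.

rho = -0.0350, p = 0.914093, fail to reject H0 at alpha = 0.1.


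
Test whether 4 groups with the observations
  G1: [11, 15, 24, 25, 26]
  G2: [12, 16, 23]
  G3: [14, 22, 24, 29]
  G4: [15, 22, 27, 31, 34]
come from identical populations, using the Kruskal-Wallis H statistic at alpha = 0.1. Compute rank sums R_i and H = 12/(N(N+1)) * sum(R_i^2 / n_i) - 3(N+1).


Step 1: Combine all N = 17 observations and assign midranks.
sorted (value, group, rank): (11,G1,1), (12,G2,2), (14,G3,3), (15,G1,4.5), (15,G4,4.5), (16,G2,6), (22,G3,7.5), (22,G4,7.5), (23,G2,9), (24,G1,10.5), (24,G3,10.5), (25,G1,12), (26,G1,13), (27,G4,14), (29,G3,15), (31,G4,16), (34,G4,17)
Step 2: Sum ranks within each group.
R_1 = 41 (n_1 = 5)
R_2 = 17 (n_2 = 3)
R_3 = 36 (n_3 = 4)
R_4 = 59 (n_4 = 5)
Step 3: H = 12/(N(N+1)) * sum(R_i^2/n_i) - 3(N+1)
     = 12/(17*18) * (41^2/5 + 17^2/3 + 36^2/4 + 59^2/5) - 3*18
     = 0.039216 * 1452.73 - 54
     = 2.969935.
Step 4: Ties present; correction factor C = 1 - 18/(17^3 - 17) = 0.996324. Corrected H = 2.969935 / 0.996324 = 2.980894.
Step 5: Under H0, H ~ chi^2(3); p-value = 0.394580.
Step 6: alpha = 0.1. fail to reject H0.

H = 2.9809, df = 3, p = 0.394580, fail to reject H0.


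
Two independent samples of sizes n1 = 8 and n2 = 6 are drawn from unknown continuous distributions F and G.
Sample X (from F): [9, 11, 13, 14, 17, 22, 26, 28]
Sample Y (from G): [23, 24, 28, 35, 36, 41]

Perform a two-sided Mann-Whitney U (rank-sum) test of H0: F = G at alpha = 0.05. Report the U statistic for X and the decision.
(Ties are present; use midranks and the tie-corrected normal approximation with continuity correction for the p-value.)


Step 1: Combine and sort all 14 observations; assign midranks.
sorted (value, group): (9,X), (11,X), (13,X), (14,X), (17,X), (22,X), (23,Y), (24,Y), (26,X), (28,X), (28,Y), (35,Y), (36,Y), (41,Y)
ranks: 9->1, 11->2, 13->3, 14->4, 17->5, 22->6, 23->7, 24->8, 26->9, 28->10.5, 28->10.5, 35->12, 36->13, 41->14
Step 2: Rank sum for X: R1 = 1 + 2 + 3 + 4 + 5 + 6 + 9 + 10.5 = 40.5.
Step 3: U_X = R1 - n1(n1+1)/2 = 40.5 - 8*9/2 = 40.5 - 36 = 4.5.
       U_Y = n1*n2 - U_X = 48 - 4.5 = 43.5.
Step 4: Ties are present, so use the tie-corrected normal approximation (with continuity correction) for the p-value.
Step 5: p-value = 0.014065; compare to alpha = 0.05. reject H0.

U_X = 4.5, p = 0.014065, reject H0 at alpha = 0.05.


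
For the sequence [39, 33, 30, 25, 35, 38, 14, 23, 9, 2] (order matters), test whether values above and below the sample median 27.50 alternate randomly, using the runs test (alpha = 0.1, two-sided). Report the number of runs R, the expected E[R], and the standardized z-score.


Step 1: Compute median = 27.50; label A = above, B = below.
Labels in order: AAABAABBBB  (n_A = 5, n_B = 5)
Step 2: Count runs R = 4.
Step 3: Under H0 (random ordering), E[R] = 2*n_A*n_B/(n_A+n_B) + 1 = 2*5*5/10 + 1 = 6.0000.
        Var[R] = 2*n_A*n_B*(2*n_A*n_B - n_A - n_B) / ((n_A+n_B)^2 * (n_A+n_B-1)) = 2000/900 = 2.2222.
        SD[R] = 1.4907.
Step 4: Continuity-corrected z = (R + 0.5 - E[R]) / SD[R] = (4 + 0.5 - 6.0000) / 1.4907 = -1.0062.
Step 5: Two-sided p-value via normal approximation = 2*(1 - Phi(|z|)) = 0.314305.
Step 6: alpha = 0.1. fail to reject H0.

R = 4, z = -1.0062, p = 0.314305, fail to reject H0.


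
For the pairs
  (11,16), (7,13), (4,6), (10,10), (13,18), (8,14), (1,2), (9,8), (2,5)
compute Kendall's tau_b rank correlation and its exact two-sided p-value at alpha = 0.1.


Step 1: Enumerate the 36 unordered pairs (i,j) with i<j and classify each by sign(x_j-x_i) * sign(y_j-y_i).
  (1,2):dx=-4,dy=-3->C; (1,3):dx=-7,dy=-10->C; (1,4):dx=-1,dy=-6->C; (1,5):dx=+2,dy=+2->C
  (1,6):dx=-3,dy=-2->C; (1,7):dx=-10,dy=-14->C; (1,8):dx=-2,dy=-8->C; (1,9):dx=-9,dy=-11->C
  (2,3):dx=-3,dy=-7->C; (2,4):dx=+3,dy=-3->D; (2,5):dx=+6,dy=+5->C; (2,6):dx=+1,dy=+1->C
  (2,7):dx=-6,dy=-11->C; (2,8):dx=+2,dy=-5->D; (2,9):dx=-5,dy=-8->C; (3,4):dx=+6,dy=+4->C
  (3,5):dx=+9,dy=+12->C; (3,6):dx=+4,dy=+8->C; (3,7):dx=-3,dy=-4->C; (3,8):dx=+5,dy=+2->C
  (3,9):dx=-2,dy=-1->C; (4,5):dx=+3,dy=+8->C; (4,6):dx=-2,dy=+4->D; (4,7):dx=-9,dy=-8->C
  (4,8):dx=-1,dy=-2->C; (4,9):dx=-8,dy=-5->C; (5,6):dx=-5,dy=-4->C; (5,7):dx=-12,dy=-16->C
  (5,8):dx=-4,dy=-10->C; (5,9):dx=-11,dy=-13->C; (6,7):dx=-7,dy=-12->C; (6,8):dx=+1,dy=-6->D
  (6,9):dx=-6,dy=-9->C; (7,8):dx=+8,dy=+6->C; (7,9):dx=+1,dy=+3->C; (8,9):dx=-7,dy=-3->C
Step 2: C = 32, D = 4, total pairs = 36.
Step 3: tau = (C - D)/(n(n-1)/2) = (32 - 4)/36 = 0.777778.
Step 4: Exact two-sided p-value (enumerate n! = 362880 permutations of y under H0): p = 0.002425.
Step 5: alpha = 0.1. reject H0.

tau_b = 0.7778 (C=32, D=4), p = 0.002425, reject H0.
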